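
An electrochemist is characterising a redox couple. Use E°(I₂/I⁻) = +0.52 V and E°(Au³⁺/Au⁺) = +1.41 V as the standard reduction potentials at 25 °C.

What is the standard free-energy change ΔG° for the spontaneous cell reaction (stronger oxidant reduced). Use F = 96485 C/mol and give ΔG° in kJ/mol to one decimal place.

Au³⁺/Au⁺ (E° = +1.41 V) is the cathode; I₂/I⁻ (E° = +0.52 V) is the anode, so E°cell = +0.89 V.
Balancing electrons gives n = 2 (lcm of 2 and 2).
ΔG° = −nFE° = −(2)(96485)(+0.89) = -171,743 J = -171.7 kJ/mol.

-171.7 kJ/mol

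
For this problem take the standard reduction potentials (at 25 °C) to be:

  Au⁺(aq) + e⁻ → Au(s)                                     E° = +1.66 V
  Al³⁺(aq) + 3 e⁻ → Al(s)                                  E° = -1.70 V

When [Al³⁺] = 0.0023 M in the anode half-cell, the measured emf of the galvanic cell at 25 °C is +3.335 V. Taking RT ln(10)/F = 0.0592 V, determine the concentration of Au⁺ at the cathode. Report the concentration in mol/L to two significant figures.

Au⁺/Au is the cathode, Al³⁺/Al the anode: E°cell = +3.36 V, n = 3.
Overall reaction: 3 Au⁺(aq) + Al(s) → 3 Au(s) + Al³⁺(aq); Q = [Al³⁺]^1/[Au⁺]^3.
From E = E° − (0.0592/n) log Q: log Q = (E° − E)·n/0.0592 = (+3.36 − (+3.335))·3/0.0592 = 1.2669.
So 3·log[Au⁺] = 1·log(0.0023) − log Q = -2.6383 − (1.2669) = -3.9052; log[Au⁺] = -3.9052 / 3 = -1.3017; [Au⁺] = 10^(-1.3017) ≈ 0.050 M.

0.050 M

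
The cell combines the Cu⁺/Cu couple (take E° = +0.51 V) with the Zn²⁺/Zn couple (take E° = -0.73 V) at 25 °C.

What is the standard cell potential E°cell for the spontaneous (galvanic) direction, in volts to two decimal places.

The Cu⁺/Cu couple has the higher reduction potential, so it is the cathode; Zn²⁺/Zn is oxidised at the anode.
E°cell = E°(cathode) − E°(anode) = (+0.51) − (-0.73) = +1.24 V.

+1.24 V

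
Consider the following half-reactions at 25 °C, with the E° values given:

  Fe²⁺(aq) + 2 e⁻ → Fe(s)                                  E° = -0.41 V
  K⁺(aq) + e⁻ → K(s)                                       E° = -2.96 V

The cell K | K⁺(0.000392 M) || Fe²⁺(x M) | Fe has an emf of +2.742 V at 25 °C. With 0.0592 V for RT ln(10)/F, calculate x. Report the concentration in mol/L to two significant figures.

Fe²⁺/Fe is the cathode, K⁺/K the anode: E°cell = +2.55 V, n = 2.
Overall reaction: Fe²⁺(aq) + 2 K(s) → Fe(s) + 2 K⁺(aq); Q = [K⁺]^2/[Fe²⁺]^1.
From E = E° − (0.0592/n) log Q: log Q = (E° − E)·n/0.0592 = (+2.55 − (+2.742))·2/0.0592 = -6.4865.
So 1·log[Fe²⁺] = 2·log(0.000392) − log Q = -6.8134 − (-6.4865) = -0.3269; [Fe²⁺] = 10^(-0.3269) ≈ 0.47 M.

0.47 M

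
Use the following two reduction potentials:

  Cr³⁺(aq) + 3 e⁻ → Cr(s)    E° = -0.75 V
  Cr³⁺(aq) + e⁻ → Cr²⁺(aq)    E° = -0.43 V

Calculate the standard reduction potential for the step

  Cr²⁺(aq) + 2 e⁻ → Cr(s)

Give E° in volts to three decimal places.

-0.910 V

Sequential free energies add, so n₃E°₃ = n₁E°₁ + n₂E°₂.
With n₃ = 3, and the known step contributing 1×(-0.43) V, the unknown satisfies 2·E° = 3×(-0.75) − 1×(-0.43) = -1.820.
E° = -1.820 / 2 = -0.910 V.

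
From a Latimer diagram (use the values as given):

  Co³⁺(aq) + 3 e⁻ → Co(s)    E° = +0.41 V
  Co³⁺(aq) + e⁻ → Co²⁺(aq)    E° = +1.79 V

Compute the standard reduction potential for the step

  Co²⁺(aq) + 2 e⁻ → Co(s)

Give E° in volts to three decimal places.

-0.280 V

Sequential free energies add, so n₃E°₃ = n₁E°₁ + n₂E°₂.
With n₃ = 3, and the known step contributing 1×(+1.79) V, the unknown satisfies 2·E° = 3×(+0.41) − 1×(+1.79) = -0.560.
E° = -0.560 / 2 = -0.280 V.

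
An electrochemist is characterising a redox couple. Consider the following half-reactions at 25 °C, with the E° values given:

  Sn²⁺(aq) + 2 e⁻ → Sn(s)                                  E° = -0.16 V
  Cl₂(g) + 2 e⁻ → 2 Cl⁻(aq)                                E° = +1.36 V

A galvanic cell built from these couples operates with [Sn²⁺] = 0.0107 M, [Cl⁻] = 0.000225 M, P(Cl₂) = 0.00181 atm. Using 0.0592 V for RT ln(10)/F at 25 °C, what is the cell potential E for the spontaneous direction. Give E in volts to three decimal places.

Cl₂/Cl⁻ is the cathode (higher E°), Sn²⁺/Sn the anode: E°cell = +1.36 − (-0.16) = +1.52 V, n = 2.
Overall: Cl₂(g) + Sn(s) → 2 Cl⁻(aq) + Sn²⁺(aq)
Q = [Cl⁻]^2·[Sn²⁺] / (P(Cl₂)); log Q = -6.524.
E = E° − (0.0592/n) log Q = +1.52 − (0.0592/2)(-6.524) = +1.713 V.

+1.713 V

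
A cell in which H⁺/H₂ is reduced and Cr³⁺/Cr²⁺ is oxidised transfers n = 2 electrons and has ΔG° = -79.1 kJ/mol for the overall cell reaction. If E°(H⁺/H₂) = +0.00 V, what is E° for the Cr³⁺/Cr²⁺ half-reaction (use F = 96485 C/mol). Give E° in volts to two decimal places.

-0.41 V

E°cell = −ΔG°/(nF) = −(-79.1×10³)/((2)(96485)) = +0.410 V.
Since H⁺/H₂ is the cathode and Cr³⁺/Cr²⁺ the anode, E°cell = E°(H⁺/H₂) − E°(Cr³⁺/Cr²⁺).
So E°(Cr³⁺/Cr²⁺) = E°(H⁺/H₂) − E°cell = (+0.00) − (+0.410) = -0.41 V.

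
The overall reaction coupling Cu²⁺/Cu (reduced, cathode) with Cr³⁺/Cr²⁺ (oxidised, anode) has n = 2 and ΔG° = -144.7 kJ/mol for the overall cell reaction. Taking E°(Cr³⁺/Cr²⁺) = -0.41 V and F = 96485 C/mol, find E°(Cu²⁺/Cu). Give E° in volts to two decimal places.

+0.34 V

E°cell = −ΔG°/(nF) = −(-144.7×10³)/((2)(96485)) = +0.750 V.
Since Cu²⁺/Cu is the cathode and Cr³⁺/Cr²⁺ the anode, E°cell = E°(Cu²⁺/Cu) − E°(Cr³⁺/Cr²⁺).
So E°(Cu²⁺/Cu) = E°cell + E°(Cr³⁺/Cr²⁺) = +0.750 + (-0.41) = +0.34 V.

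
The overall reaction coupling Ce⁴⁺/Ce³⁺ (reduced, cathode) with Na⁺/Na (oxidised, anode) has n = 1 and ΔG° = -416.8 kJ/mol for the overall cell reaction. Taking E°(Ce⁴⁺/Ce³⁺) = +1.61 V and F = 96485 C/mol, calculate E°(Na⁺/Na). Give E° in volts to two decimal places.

E°cell = −ΔG°/(nF) = −(-416.8×10³)/((1)(96485)) = +4.320 V.
Since Ce⁴⁺/Ce³⁺ is the cathode and Na⁺/Na the anode, E°cell = E°(Ce⁴⁺/Ce³⁺) − E°(Na⁺/Na).
So E°(Na⁺/Na) = E°(Ce⁴⁺/Ce³⁺) − E°cell = (+1.61) − (+4.320) = -2.71 V.

-2.71 V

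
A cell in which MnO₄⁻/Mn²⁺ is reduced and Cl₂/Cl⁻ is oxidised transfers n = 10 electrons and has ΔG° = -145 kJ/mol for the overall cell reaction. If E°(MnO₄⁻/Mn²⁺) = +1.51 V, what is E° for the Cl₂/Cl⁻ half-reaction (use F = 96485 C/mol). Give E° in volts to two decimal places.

+1.36 V

E°cell = −ΔG°/(nF) = −(-145×10³)/((10)(96485)) = +0.150 V.
Since MnO₄⁻/Mn²⁺ is the cathode and Cl₂/Cl⁻ the anode, E°cell = E°(MnO₄⁻/Mn²⁺) − E°(Cl₂/Cl⁻).
So E°(Cl₂/Cl⁻) = E°(MnO₄⁻/Mn²⁺) − E°cell = (+1.51) − (+0.150) = +1.36 V.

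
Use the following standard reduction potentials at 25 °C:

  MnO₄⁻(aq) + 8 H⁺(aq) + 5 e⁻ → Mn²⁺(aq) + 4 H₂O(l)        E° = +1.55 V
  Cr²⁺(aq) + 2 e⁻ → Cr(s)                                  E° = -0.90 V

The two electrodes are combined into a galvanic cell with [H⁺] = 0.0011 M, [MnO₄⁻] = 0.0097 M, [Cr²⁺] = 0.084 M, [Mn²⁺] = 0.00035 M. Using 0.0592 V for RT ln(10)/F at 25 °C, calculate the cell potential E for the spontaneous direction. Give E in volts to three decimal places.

+2.219 V

MnO₄⁻/Mn²⁺ is the cathode (higher E°), Cr²⁺/Cr the anode: E°cell = +1.55 − (-0.90) = +2.45 V, n = 10.
Overall: 2 MnO₄⁻(aq) + 16 H⁺(aq) + 5 Cr(s) → 2 Mn²⁺(aq) + 8 H₂O(l) + 5 Cr²⁺(aq)
Q = [Mn²⁺]^2·[Cr²⁺]^5 / ([MnO₄⁻]^2·[H⁺]^16); log Q = 39.074.
E = E° − (0.0592/n) log Q = +2.45 − (0.0592/10)(39.074) = +2.219 V.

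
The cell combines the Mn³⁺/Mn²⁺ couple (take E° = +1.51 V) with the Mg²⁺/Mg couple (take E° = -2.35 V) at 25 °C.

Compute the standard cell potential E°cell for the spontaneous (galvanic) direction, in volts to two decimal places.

+3.86 V

The Mn³⁺/Mn²⁺ couple has the higher reduction potential, so it is the cathode; Mg²⁺/Mg is oxidised at the anode.
E°cell = E°(cathode) − E°(anode) = (+1.51) − (-2.35) = +3.86 V.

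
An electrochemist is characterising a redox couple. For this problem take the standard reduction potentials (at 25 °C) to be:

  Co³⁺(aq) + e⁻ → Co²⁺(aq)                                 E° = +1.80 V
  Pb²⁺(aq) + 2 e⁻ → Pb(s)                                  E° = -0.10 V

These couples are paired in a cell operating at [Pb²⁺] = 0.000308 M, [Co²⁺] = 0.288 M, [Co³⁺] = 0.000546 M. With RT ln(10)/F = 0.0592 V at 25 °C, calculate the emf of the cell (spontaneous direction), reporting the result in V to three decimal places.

+1.843 V

Co³⁺/Co²⁺ is the cathode (higher E°), Pb²⁺/Pb the anode: E°cell = +1.80 − (-0.10) = +1.90 V, n = 2.
Overall: 2 Co³⁺(aq) + Pb(s) → 2 Co²⁺(aq) + Pb²⁺(aq)
Q = [Co²⁺]^2·[Pb²⁺] / ([Co³⁺]^2); log Q = 1.933.
E = E° − (0.0592/n) log Q = +1.90 − (0.0592/2)(1.933) = +1.843 V.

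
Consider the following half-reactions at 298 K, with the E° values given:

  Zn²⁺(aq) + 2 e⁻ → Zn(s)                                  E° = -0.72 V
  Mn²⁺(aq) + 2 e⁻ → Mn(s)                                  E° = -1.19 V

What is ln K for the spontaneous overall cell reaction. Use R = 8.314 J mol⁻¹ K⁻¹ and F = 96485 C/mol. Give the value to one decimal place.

36.6

Cathode: Zn²⁺/Zn; anode: Mn²⁺/Mn. E°cell = (-0.72) − (-1.19) = +0.47 V, with n = 2.
ΔG° = −nFE° = −RT ln K, so ln K = nFE°/(RT) = (2)(96485)(+0.47) / ((8.314)(298)) = 36.607.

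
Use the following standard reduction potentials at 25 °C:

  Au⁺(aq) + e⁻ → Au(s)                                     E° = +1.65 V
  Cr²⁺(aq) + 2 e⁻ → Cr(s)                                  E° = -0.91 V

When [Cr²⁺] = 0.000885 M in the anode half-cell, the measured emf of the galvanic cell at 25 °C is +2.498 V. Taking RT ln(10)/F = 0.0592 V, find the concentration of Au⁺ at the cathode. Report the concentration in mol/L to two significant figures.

Au⁺/Au is the cathode, Cr²⁺/Cr the anode: E°cell = +2.56 V, n = 2.
Overall reaction: 2 Au⁺(aq) + Cr(s) → 2 Au(s) + Cr²⁺(aq); Q = [Cr²⁺]^1/[Au⁺]^2.
From E = E° − (0.0592/n) log Q: log Q = (E° − E)·n/0.0592 = (+2.56 − (+2.498))·2/0.0592 = 2.0946.
So 2·log[Au⁺] = 1·log(0.000885) − log Q = -3.0531 − (2.0946) = -5.1477; log[Au⁺] = -5.1477 / 2 = -2.5739; [Au⁺] = 10^(-2.5739) ≈ 0.0027 M.

0.0027 M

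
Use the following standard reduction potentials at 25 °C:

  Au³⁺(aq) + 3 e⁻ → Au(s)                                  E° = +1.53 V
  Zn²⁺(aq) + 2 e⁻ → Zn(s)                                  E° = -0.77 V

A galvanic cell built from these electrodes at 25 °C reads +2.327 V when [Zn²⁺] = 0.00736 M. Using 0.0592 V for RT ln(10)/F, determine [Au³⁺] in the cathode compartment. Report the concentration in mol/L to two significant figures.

Au³⁺/Au is the cathode, Zn²⁺/Zn the anode: E°cell = +2.30 V, n = 6.
Overall reaction: 2 Au³⁺(aq) + 3 Zn(s) → 2 Au(s) + 3 Zn²⁺(aq); Q = [Zn²⁺]^3/[Au³⁺]^2.
From E = E° − (0.0592/n) log Q: log Q = (E° − E)·n/0.0592 = (+2.30 − (+2.327))·6/0.0592 = -2.7365.
So 2·log[Au³⁺] = 3·log(0.00736) − log Q = -6.3994 − (-2.7365) = -3.6629; log[Au³⁺] = -3.6629 / 2 = -1.8315; [Au³⁺] = 10^(-1.8315) ≈ 0.015 M.

0.015 M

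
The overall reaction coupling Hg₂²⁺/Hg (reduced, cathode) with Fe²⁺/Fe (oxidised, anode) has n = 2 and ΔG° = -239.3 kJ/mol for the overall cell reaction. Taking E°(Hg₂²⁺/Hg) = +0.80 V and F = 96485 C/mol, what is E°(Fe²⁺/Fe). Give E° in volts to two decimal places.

-0.44 V

E°cell = −ΔG°/(nF) = −(-239.3×10³)/((2)(96485)) = +1.240 V.
Since Hg₂²⁺/Hg is the cathode and Fe²⁺/Fe the anode, E°cell = E°(Hg₂²⁺/Hg) − E°(Fe²⁺/Fe).
So E°(Fe²⁺/Fe) = E°(Hg₂²⁺/Hg) − E°cell = (+0.80) − (+1.240) = -0.44 V.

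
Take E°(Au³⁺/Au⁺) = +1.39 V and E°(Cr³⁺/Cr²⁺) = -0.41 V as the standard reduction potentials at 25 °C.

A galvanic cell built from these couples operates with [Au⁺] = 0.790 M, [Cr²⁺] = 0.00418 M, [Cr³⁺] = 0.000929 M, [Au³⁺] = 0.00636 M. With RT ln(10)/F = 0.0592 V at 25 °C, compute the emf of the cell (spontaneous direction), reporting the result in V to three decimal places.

+1.777 V

Au³⁺/Au⁺ is the cathode (higher E°), Cr³⁺/Cr²⁺ the anode: E°cell = +1.39 − (-0.41) = +1.80 V, n = 2.
Overall: Au³⁺(aq) + 2 Cr²⁺(aq) → Au⁺(aq) + 2 Cr³⁺(aq)
Q = [Au⁺]·[Cr³⁺]^2 / ([Au³⁺]·[Cr²⁺]^2); log Q = 0.788.
E = E° − (0.0592/n) log Q = +1.80 − (0.0592/2)(0.788) = +1.777 V.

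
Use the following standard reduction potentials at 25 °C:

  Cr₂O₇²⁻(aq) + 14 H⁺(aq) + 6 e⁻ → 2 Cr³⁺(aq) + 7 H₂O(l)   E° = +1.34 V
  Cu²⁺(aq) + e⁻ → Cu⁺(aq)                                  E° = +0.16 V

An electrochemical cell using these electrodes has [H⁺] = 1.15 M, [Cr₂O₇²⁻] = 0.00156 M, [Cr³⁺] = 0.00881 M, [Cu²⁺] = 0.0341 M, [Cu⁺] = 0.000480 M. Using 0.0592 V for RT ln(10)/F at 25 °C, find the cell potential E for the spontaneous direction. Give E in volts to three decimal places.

Cr₂O₇²⁻/Cr³⁺ is the cathode (higher E°), Cu²⁺/Cu⁺ the anode: E°cell = +1.34 − (+0.16) = +1.18 V, n = 6.
Overall: Cr₂O₇²⁻(aq) + 14 H⁺(aq) + 6 Cu⁺(aq) → 2 Cr³⁺(aq) + 7 H₂O(l) + 6 Cu²⁺(aq)
Q = [Cr³⁺]^2·[Cu²⁺]^6 / ([Cr₂O₇²⁻]·[H⁺]^14·[Cu⁺]^6); log Q = 8.956.
E = E° − (0.0592/n) log Q = +1.18 − (0.0592/6)(8.956) = +1.092 V.

+1.092 V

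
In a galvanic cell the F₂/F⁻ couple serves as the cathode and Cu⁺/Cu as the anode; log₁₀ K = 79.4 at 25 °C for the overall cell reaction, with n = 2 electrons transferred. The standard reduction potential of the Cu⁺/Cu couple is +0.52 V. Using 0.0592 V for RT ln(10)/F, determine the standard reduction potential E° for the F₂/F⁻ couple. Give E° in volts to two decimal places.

+2.87 V

E°cell = (0.0592/n)·log K = (0.0592/2)(79.4) = +2.350 V.
Since F₂/F⁻ is the cathode and Cu⁺/Cu the anode, E°cell = E°(F₂/F⁻) − E°(Cu⁺/Cu).
So E°(F₂/F⁻) = E°cell + E°(Cu⁺/Cu) = +2.350 + (+0.52) = +2.87 V.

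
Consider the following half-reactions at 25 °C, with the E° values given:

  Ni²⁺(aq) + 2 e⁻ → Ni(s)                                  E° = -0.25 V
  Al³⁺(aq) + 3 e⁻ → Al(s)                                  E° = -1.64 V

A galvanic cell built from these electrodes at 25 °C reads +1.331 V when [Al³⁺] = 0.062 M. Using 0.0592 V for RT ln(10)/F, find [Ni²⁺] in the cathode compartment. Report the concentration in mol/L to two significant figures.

Ni²⁺/Ni is the cathode, Al³⁺/Al the anode: E°cell = +1.39 V, n = 6.
Overall reaction: 3 Ni²⁺(aq) + 2 Al(s) → 3 Ni(s) + 2 Al³⁺(aq); Q = [Al³⁺]^2/[Ni²⁺]^3.
From E = E° − (0.0592/n) log Q: log Q = (E° − E)·n/0.0592 = (+1.39 − (+1.331))·6/0.0592 = 5.9797.
So 3·log[Ni²⁺] = 2·log(0.062) − log Q = -2.4152 − (5.9797) = -8.3949; log[Ni²⁺] = -8.3949 / 3 = -2.7983; [Ni²⁺] = 10^(-2.7983) ≈ 0.0016 M.

0.0016 M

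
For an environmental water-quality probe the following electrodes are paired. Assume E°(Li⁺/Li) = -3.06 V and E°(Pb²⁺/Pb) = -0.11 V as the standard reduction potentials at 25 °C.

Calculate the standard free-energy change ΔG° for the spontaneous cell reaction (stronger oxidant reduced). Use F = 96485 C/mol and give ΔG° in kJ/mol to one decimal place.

-569.3 kJ/mol

Pb²⁺/Pb (E° = -0.11 V) is the cathode; Li⁺/Li (E° = -3.06 V) is the anode, so E°cell = +2.95 V.
Balancing electrons gives n = 2 (lcm of 2 and 1).
ΔG° = −nFE° = −(2)(96485)(+2.95) = -569,262 J = -569.3 kJ/mol.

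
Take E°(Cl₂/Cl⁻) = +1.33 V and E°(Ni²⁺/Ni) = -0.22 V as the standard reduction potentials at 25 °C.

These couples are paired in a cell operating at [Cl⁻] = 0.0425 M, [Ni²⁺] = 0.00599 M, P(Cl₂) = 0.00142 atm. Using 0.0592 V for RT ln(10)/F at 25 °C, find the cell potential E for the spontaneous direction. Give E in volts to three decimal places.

Cl₂/Cl⁻ is the cathode (higher E°), Ni²⁺/Ni the anode: E°cell = +1.33 − (-0.22) = +1.55 V, n = 2.
Overall: Cl₂(g) + Ni(s) → 2 Cl⁻(aq) + Ni²⁺(aq)
Q = [Cl⁻]^2·[Ni²⁺] / (P(Cl₂)); log Q = -2.118.
E = E° − (0.0592/n) log Q = +1.55 − (0.0592/2)(-2.118) = +1.613 V.

+1.613 V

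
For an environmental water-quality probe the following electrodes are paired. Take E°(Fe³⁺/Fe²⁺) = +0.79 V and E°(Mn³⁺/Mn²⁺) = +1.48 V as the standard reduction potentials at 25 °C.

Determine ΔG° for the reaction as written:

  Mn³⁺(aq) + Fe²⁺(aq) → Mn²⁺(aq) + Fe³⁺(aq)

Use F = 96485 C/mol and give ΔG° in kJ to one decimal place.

-66.6 kJ

As written, Mn³⁺/Mn²⁺ is reduced (cathode) and Fe³⁺/Fe²⁺ is oxidised (anode), so E°cell = (+1.48) − (+0.79) = +0.69 V.
Balancing electrons gives n = 1.
ΔG° = −nFE° = −(1)(96485)(+0.69) = -66,575 J = -66.6 kJ.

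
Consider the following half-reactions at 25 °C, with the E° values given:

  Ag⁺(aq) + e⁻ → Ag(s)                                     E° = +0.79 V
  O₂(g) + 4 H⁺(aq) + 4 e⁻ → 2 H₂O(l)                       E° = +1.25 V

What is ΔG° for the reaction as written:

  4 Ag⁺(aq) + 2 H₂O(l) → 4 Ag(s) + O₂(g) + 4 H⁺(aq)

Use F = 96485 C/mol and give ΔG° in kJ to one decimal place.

+177.5 kJ

As written, Ag⁺/Ag is reduced (cathode) and O₂/H₂O is oxidised (anode), so E°cell = (+0.79) − (+1.25) = -0.46 V.
Balancing electrons gives n = 4.
ΔG° = −nFE° = −(4)(96485)(-0.46) = 177,532 J = +177.5 kJ.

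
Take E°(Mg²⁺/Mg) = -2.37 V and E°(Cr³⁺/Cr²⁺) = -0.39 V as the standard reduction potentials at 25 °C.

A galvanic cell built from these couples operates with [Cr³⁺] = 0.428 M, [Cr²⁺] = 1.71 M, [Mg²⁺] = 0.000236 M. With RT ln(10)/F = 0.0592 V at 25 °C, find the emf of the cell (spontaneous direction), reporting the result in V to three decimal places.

+2.052 V

Cr³⁺/Cr²⁺ is the cathode (higher E°), Mg²⁺/Mg the anode: E°cell = -0.39 − (-2.37) = +1.98 V, n = 2.
Overall: 2 Cr³⁺(aq) + Mg(s) → 2 Cr²⁺(aq) + Mg²⁺(aq)
Q = [Cr²⁺]^2·[Mg²⁺] / ([Cr³⁺]^2); log Q = -2.424.
E = E° − (0.0592/n) log Q = +1.98 − (0.0592/2)(-2.424) = +2.052 V.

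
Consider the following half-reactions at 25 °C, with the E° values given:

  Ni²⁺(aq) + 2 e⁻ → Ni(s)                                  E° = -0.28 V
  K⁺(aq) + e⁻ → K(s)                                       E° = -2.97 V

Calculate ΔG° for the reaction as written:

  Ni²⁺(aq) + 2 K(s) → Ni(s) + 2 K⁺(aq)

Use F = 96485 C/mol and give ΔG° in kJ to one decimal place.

-519.1 kJ

As written, Ni²⁺/Ni is reduced (cathode) and K⁺/K is oxidised (anode), so E°cell = (-0.28) − (-2.97) = +2.69 V.
Balancing electrons gives n = 2.
ΔG° = −nFE° = −(2)(96485)(+2.69) = -519,089 J = -519.1 kJ.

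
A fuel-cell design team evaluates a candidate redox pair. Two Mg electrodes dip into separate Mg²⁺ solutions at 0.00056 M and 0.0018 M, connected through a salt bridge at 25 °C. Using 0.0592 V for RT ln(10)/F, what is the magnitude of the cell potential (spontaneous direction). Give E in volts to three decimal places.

For a concentration cell E°cell = 0. The 0.0018 M side is the cathode (reduction is favoured where [Mg²⁺] is higher).
With n = 2, E = −(0.0592/2) log([Mg²⁺]ₐₙ/[Mg²⁺]꜀ₐₜ) = −(0.0592/2) log(0.00056/0.0018) = −(0.0592/2)(-0.507) = +0.015 V.

+0.015 V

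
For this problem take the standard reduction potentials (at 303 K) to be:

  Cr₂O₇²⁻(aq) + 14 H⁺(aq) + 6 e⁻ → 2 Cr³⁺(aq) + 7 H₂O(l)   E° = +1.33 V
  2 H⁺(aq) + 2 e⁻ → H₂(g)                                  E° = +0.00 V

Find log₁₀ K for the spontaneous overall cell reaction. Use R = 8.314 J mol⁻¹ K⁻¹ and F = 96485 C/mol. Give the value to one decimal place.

132.7

Cathode: Cr₂O₇²⁻/Cr³⁺; anode: H⁺/H₂. E°cell = (+1.33) − (+0.00) = +1.33 V, with n = 6.
ΔG° = −nFE° = −RT ln K, so ln K = nFE°/(RT) = (6)(96485)(+1.33) / ((8.314)(303)) = 305.640.
log₁₀ K = 305.640 / ln 10 = 132.7.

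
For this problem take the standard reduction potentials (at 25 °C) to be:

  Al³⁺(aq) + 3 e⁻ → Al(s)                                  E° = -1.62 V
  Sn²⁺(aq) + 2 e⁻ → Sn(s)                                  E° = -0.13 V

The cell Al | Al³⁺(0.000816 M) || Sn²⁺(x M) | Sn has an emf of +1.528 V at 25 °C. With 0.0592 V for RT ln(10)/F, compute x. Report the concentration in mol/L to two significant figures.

0.17 M

Sn²⁺/Sn is the cathode, Al³⁺/Al the anode: E°cell = +1.49 V, n = 6.
Overall reaction: 3 Sn²⁺(aq) + 2 Al(s) → 3 Sn(s) + 2 Al³⁺(aq); Q = [Al³⁺]^2/[Sn²⁺]^3.
From E = E° − (0.0592/n) log Q: log Q = (E° − E)·n/0.0592 = (+1.49 − (+1.528))·6/0.0592 = -3.8514.
So 3·log[Sn²⁺] = 2·log(0.000816) − log Q = -6.1766 − (-3.8514) = -2.3252; log[Sn²⁺] = -2.3252 / 3 = -0.7751; [Sn²⁺] = 10^(-0.7751) ≈ 0.17 M.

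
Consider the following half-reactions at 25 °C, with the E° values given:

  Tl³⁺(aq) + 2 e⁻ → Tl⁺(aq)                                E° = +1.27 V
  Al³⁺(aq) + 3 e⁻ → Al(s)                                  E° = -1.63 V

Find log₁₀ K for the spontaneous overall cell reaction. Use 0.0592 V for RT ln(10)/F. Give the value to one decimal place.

Cathode: Tl³⁺/Tl⁺; anode: Al³⁺/Al. E°cell = +2.90 V, n = 6.
log K = nE°cell / 0.0592 = (6)(+2.90) / 0.0592 = 293.9.

293.9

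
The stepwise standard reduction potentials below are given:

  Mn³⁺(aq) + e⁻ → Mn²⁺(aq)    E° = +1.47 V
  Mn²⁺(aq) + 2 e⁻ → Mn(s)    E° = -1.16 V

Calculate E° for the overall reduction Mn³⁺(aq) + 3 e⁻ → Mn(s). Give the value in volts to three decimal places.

Since ΔG° = −nFE° is additive over sequential reductions, n₃E°₃ = n₁E°₁ + n₂E°₂.
E°₃ = (1×+1.47 + 2×-1.16) / 3 = (-0.850) / 3 = -0.283 V.

-0.283 V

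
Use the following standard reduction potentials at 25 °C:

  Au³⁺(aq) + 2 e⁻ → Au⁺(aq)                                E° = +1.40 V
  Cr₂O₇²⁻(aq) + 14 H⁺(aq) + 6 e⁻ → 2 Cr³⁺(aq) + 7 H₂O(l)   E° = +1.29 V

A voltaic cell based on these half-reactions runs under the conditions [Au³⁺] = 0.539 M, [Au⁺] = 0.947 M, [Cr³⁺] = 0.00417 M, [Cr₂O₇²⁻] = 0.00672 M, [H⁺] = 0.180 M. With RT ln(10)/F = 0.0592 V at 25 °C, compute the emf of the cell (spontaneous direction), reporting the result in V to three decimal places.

Au³⁺/Au⁺ is the cathode (higher E°), Cr₂O₇²⁻/Cr³⁺ the anode: E°cell = +1.40 − (+1.29) = +0.11 V, n = 6.
Overall: 3 Au³⁺(aq) + 2 Cr³⁺(aq) + 7 H₂O(l) → 3 Au⁺(aq) + Cr₂O₇²⁻(aq) + 14 H⁺(aq)
Q = [Au⁺]^3·[Cr₂O₇²⁻]·[H⁺]^14 / ([Au³⁺]^3·[Cr³⁺]^2); log Q = -7.105.
E = E° − (0.0592/n) log Q = +0.11 − (0.0592/6)(-7.105) = +0.180 V.

+0.180 V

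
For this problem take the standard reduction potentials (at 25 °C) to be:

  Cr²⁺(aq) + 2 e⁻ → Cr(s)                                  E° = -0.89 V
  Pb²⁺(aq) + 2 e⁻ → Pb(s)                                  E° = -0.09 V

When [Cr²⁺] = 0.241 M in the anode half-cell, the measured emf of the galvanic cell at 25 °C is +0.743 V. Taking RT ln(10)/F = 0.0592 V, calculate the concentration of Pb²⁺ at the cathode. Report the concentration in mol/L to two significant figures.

Pb²⁺/Pb is the cathode, Cr²⁺/Cr the anode: E°cell = +0.80 V, n = 2.
Overall reaction: Pb²⁺(aq) + Cr(s) → Pb(s) + Cr²⁺(aq); Q = [Cr²⁺]^1/[Pb²⁺]^1.
From E = E° − (0.0592/n) log Q: log Q = (E° − E)·n/0.0592 = (+0.80 − (+0.743))·2/0.0592 = 1.9257.
So 1·log[Pb²⁺] = 1·log(0.241) − log Q = -0.6180 − (1.9257) = -2.5437; [Pb²⁺] = 10^(-2.5437) ≈ 0.0029 M.

0.0029 M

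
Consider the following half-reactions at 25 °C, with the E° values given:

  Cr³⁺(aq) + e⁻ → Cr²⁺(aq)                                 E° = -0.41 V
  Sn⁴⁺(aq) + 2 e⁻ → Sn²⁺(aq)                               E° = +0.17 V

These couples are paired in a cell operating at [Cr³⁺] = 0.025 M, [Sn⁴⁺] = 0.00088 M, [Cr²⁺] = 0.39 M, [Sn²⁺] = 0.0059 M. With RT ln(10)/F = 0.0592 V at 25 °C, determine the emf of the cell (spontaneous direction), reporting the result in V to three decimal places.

+0.626 V

Sn⁴⁺/Sn²⁺ is the cathode (higher E°), Cr³⁺/Cr²⁺ the anode: E°cell = +0.17 − (-0.41) = +0.58 V, n = 2.
Overall: Sn⁴⁺(aq) + 2 Cr²⁺(aq) → Sn²⁺(aq) + 2 Cr³⁺(aq)
Q = [Sn²⁺]·[Cr³⁺]^2 / ([Sn⁴⁺]·[Cr²⁺]^2); log Q = -1.560.
E = E° − (0.0592/n) log Q = +0.58 − (0.0592/2)(-1.560) = +0.626 V.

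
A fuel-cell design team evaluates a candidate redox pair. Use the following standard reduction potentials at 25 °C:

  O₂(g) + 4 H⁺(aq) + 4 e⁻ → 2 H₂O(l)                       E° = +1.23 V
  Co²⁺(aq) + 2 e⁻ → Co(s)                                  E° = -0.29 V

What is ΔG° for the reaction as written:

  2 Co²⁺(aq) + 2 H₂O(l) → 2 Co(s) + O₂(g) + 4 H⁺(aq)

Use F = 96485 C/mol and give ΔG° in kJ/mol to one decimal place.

As written, Co²⁺/Co is reduced (cathode) and O₂/H₂O is oxidised (anode), so E°cell = (-0.29) − (+1.23) = -1.52 V.
Balancing electrons gives n = 4.
ΔG° = −nFE° = −(4)(96485)(-1.52) = 586,629 J = +586.6 kJ/mol.

+586.6 kJ/mol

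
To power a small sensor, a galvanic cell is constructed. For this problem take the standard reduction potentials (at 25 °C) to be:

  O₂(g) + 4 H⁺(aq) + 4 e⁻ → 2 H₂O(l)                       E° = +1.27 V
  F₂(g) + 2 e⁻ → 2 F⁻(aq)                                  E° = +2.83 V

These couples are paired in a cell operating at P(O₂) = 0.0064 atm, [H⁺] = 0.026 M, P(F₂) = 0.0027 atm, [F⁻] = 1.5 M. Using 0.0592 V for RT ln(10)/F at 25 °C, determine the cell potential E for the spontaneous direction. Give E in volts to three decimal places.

+1.600 V

F₂/F⁻ is the cathode (higher E°), O₂/H₂O the anode: E°cell = +2.83 − (+1.27) = +1.56 V, n = 4.
Overall: 2 F₂(g) + 2 H₂O(l) → 4 F⁻(aq) + O₂(g) + 4 H⁺(aq)
Q = [F⁻]^4·P(O₂)·[H⁺]^4 / (P(F₂)^2); log Q = -2.692.
E = E° − (0.0592/n) log Q = +1.56 − (0.0592/4)(-2.692) = +1.600 V.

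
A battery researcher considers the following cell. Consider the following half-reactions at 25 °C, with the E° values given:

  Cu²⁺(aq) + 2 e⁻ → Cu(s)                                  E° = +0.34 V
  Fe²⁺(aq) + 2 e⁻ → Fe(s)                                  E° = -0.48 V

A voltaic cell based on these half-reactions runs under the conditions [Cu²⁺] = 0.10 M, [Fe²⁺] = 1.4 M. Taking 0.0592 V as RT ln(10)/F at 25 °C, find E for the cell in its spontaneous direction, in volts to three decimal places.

+0.786 V

Cu²⁺/Cu is the cathode (higher E°), Fe²⁺/Fe the anode: E°cell = +0.34 − (-0.48) = +0.82 V, n = 2.
Overall: Cu²⁺(aq) + Fe(s) → Cu(s) + Fe²⁺(aq)
Q = [Fe²⁺] / ([Cu²⁺]); log Q = 1.146.
E = E° − (0.0592/n) log Q = +0.82 − (0.0592/2)(1.146) = +0.786 V.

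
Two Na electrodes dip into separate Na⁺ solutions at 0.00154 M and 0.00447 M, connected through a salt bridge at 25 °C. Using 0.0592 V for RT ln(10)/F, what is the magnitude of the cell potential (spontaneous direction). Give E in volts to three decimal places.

+0.027 V

For a concentration cell E°cell = 0. The 0.00447 M side is the cathode (reduction is favoured where [Na⁺] is higher).
With n = 1, E = −(0.0592/1) log([Na⁺]ₐₙ/[Na⁺]꜀ₐₜ) = −(0.0592/1) log(0.00154/0.00447) = −(0.0592/1)(-0.463) = +0.027 V.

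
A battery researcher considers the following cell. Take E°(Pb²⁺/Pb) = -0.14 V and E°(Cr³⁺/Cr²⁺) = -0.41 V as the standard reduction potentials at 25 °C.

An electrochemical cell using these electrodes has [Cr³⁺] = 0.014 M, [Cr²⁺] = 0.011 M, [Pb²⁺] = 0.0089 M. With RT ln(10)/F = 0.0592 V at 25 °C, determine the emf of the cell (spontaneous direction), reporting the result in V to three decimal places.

Pb²⁺/Pb is the cathode (higher E°), Cr³⁺/Cr²⁺ the anode: E°cell = -0.14 − (-0.41) = +0.27 V, n = 2.
Overall: Pb²⁺(aq) + 2 Cr²⁺(aq) → Pb(s) + 2 Cr³⁺(aq)
Q = [Cr³⁺]^2 / ([Pb²⁺]·[Cr²⁺]^2); log Q = 2.260.
E = E° − (0.0592/n) log Q = +0.27 − (0.0592/2)(2.260) = +0.203 V.

+0.203 V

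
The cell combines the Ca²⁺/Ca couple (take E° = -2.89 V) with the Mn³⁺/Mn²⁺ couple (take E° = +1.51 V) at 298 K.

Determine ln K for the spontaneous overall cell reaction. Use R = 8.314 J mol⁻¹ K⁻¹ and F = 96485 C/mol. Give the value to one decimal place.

Cathode: Mn³⁺/Mn²⁺; anode: Ca²⁺/Ca. E°cell = (+1.51) − (-2.89) = +4.40 V, with n = 2.
ΔG° = −nFE° = −RT ln K, so ln K = nFE°/(RT) = (2)(96485)(+4.40) / ((8.314)(298)) = 342.702.

342.7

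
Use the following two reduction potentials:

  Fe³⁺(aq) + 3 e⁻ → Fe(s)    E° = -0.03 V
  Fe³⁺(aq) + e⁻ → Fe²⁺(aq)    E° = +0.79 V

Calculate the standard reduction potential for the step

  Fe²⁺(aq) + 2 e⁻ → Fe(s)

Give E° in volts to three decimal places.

-0.440 V

Sequential free energies add, so n₃E°₃ = n₁E°₁ + n₂E°₂.
With n₃ = 3, and the known step contributing 1×(+0.79) V, the unknown satisfies 2·E° = 3×(-0.03) − 1×(+0.79) = -0.880.
E° = -0.880 / 2 = -0.440 V.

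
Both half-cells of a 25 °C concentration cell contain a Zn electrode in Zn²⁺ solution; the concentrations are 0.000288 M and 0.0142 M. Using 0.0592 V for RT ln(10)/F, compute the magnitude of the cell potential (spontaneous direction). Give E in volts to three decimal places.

+0.050 V

For a concentration cell E°cell = 0. The 0.0142 M side is the cathode (reduction is favoured where [Zn²⁺] is higher).
With n = 2, E = −(0.0592/2) log([Zn²⁺]ₐₙ/[Zn²⁺]꜀ₐₜ) = −(0.0592/2) log(0.000288/0.0142) = −(0.0592/2)(-1.693) = +0.050 V.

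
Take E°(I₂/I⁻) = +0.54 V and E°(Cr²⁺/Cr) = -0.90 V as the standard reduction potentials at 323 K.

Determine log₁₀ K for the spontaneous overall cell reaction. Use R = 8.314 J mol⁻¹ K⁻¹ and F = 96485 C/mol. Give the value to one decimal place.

Cathode: I₂/I⁻; anode: Cr²⁺/Cr. E°cell = (+0.54) − (-0.90) = +1.44 V, with n = 2.
ΔG° = −nFE° = −RT ln K, so ln K = nFE°/(RT) = (2)(96485)(+1.44) / ((8.314)(323)) = 103.476.
log₁₀ K = 103.476 / ln 10 = 44.9.

44.9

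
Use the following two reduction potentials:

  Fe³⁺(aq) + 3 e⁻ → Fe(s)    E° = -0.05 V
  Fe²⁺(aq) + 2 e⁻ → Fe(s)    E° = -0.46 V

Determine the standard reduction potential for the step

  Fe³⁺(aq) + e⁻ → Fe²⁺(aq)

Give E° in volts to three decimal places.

Sequential free energies add, so n₃E°₃ = n₁E°₁ + n₂E°₂.
With n₃ = 3, and the known step contributing 2×(-0.46) V, the unknown satisfies 1·E° = 3×(-0.05) − 2×(-0.46) = +0.770.
E° = +0.770 / 1 = +0.770 V.

+0.770 V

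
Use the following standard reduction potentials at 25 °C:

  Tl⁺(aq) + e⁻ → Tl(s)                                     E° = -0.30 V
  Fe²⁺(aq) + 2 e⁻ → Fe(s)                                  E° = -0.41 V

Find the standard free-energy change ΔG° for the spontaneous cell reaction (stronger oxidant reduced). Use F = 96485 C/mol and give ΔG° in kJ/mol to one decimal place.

Tl⁺/Tl (E° = -0.30 V) is the cathode; Fe²⁺/Fe (E° = -0.41 V) is the anode, so E°cell = +0.11 V.
Balancing electrons gives n = 2 (lcm of 1 and 2).
ΔG° = −nFE° = −(2)(96485)(+0.11) = -21,227 J = -21.2 kJ/mol.

-21.2 kJ/mol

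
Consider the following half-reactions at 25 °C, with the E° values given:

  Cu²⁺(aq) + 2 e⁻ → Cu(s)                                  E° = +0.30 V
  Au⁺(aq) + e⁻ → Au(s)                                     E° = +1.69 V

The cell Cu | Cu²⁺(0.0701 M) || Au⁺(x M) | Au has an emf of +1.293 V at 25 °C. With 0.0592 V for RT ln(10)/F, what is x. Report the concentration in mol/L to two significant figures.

0.0061 M

Au⁺/Au is the cathode, Cu²⁺/Cu the anode: E°cell = +1.39 V, n = 2.
Overall reaction: 2 Au⁺(aq) + Cu(s) → 2 Au(s) + Cu²⁺(aq); Q = [Cu²⁺]^1/[Au⁺]^2.
From E = E° − (0.0592/n) log Q: log Q = (E° − E)·n/0.0592 = (+1.39 − (+1.293))·2/0.0592 = 3.2770.
So 2·log[Au⁺] = 1·log(0.0701) − log Q = -1.1543 − (3.2770) = -4.4313; log[Au⁺] = -4.4313 / 2 = -2.2157; [Au⁺] = 10^(-2.2157) ≈ 0.0061 M.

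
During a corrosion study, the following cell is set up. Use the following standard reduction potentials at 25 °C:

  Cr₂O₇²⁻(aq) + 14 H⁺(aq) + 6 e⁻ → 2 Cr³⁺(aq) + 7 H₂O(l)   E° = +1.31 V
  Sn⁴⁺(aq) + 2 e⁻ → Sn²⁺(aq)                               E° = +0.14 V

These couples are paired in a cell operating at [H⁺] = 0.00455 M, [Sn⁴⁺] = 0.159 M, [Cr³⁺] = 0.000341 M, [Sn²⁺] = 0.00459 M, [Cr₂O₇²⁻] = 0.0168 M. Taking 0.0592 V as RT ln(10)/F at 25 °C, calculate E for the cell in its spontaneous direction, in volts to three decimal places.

+0.852 V

Cr₂O₇²⁻/Cr³⁺ is the cathode (higher E°), Sn⁴⁺/Sn²⁺ the anode: E°cell = +1.31 − (+0.14) = +1.17 V, n = 6.
Overall: Cr₂O₇²⁻(aq) + 14 H⁺(aq) + 3 Sn²⁺(aq) → 2 Cr³⁺(aq) + 7 H₂O(l) + 3 Sn⁴⁺(aq)
Q = [Cr³⁺]^2·[Sn⁴⁺]^3 / ([Cr₂O₇²⁻]·[H⁺]^14·[Sn²⁺]^3); log Q = 32.247.
E = E° − (0.0592/n) log Q = +1.17 − (0.0592/6)(32.247) = +0.852 V.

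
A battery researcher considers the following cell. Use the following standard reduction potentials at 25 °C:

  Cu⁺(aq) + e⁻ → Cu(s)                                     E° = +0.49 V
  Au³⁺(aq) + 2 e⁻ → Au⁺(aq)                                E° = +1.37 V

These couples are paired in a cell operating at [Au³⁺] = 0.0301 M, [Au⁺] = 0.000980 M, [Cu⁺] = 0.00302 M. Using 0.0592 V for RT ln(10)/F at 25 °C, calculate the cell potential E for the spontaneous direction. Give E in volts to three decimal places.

Au³⁺/Au⁺ is the cathode (higher E°), Cu⁺/Cu the anode: E°cell = +1.37 − (+0.49) = +0.88 V, n = 2.
Overall: Au³⁺(aq) + 2 Cu(s) → Au⁺(aq) + 2 Cu⁺(aq)
Q = [Au⁺]·[Cu⁺]^2 / ([Au³⁺]); log Q = -6.527.
E = E° − (0.0592/n) log Q = +0.88 − (0.0592/2)(-6.527) = +1.073 V.

+1.073 V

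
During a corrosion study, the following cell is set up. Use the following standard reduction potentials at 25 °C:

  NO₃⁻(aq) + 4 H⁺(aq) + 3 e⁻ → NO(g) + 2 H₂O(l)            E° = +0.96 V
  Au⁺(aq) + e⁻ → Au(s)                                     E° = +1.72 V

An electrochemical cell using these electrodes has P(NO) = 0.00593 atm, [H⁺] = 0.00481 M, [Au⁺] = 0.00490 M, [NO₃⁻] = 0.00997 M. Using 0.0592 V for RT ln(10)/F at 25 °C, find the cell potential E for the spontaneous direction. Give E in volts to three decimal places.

Au⁺/Au is the cathode (higher E°), NO₃⁻/NO the anode: E°cell = +1.72 − (+0.96) = +0.76 V, n = 3.
Overall: 3 Au⁺(aq) + NO(g) + 2 H₂O(l) → 3 Au(s) + NO₃⁻(aq) + 4 H⁺(aq)
Q = [NO₃⁻]·[H⁺]^4 / ([Au⁺]^3·P(NO)); log Q = -2.116.
E = E° − (0.0592/n) log Q = +0.76 − (0.0592/3)(-2.116) = +0.802 V.

+0.802 V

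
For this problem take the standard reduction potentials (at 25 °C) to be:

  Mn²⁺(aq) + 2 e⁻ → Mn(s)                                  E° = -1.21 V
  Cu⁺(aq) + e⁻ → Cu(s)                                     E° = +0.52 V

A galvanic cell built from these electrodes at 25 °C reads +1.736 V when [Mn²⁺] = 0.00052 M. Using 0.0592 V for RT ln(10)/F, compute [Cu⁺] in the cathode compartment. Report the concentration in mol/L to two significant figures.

0.029 M

Cu⁺/Cu is the cathode, Mn²⁺/Mn the anode: E°cell = +1.73 V, n = 2.
Overall reaction: 2 Cu⁺(aq) + Mn(s) → 2 Cu(s) + Mn²⁺(aq); Q = [Mn²⁺]^1/[Cu⁺]^2.
From E = E° − (0.0592/n) log Q: log Q = (E° − E)·n/0.0592 = (+1.73 − (+1.736))·2/0.0592 = -0.2027.
So 2·log[Cu⁺] = 1·log(0.00052) − log Q = -3.2840 − (-0.2027) = -3.0813; log[Cu⁺] = -3.0813 / 2 = -1.5407; [Cu⁺] = 10^(-1.5407) ≈ 0.029 M.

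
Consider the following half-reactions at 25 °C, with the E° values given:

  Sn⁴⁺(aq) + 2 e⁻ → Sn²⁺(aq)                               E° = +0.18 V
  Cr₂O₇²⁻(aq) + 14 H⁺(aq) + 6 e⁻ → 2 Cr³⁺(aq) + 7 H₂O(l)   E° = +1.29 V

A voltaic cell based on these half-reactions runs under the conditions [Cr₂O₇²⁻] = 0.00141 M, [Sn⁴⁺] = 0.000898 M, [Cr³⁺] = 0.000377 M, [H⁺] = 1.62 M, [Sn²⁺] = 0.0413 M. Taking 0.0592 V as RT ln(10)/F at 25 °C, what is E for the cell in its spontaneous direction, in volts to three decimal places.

Cr₂O₇²⁻/Cr³⁺ is the cathode (higher E°), Sn⁴⁺/Sn²⁺ the anode: E°cell = +1.29 − (+0.18) = +1.11 V, n = 6.
Overall: Cr₂O₇²⁻(aq) + 14 H⁺(aq) + 3 Sn²⁺(aq) → 2 Cr³⁺(aq) + 7 H₂O(l) + 3 Sn⁴⁺(aq)
Q = [Cr³⁺]^2·[Sn⁴⁺]^3 / ([Cr₂O₇²⁻]·[H⁺]^14·[Sn²⁺]^3); log Q = -11.918.
E = E° − (0.0592/n) log Q = +1.11 − (0.0592/6)(-11.918) = +1.228 V.

+1.228 V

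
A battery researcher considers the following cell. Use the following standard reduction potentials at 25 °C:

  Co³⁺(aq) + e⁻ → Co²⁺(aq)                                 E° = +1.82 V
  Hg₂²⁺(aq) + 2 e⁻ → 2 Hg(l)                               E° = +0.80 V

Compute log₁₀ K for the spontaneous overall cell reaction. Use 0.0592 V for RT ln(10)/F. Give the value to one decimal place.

34.5

Cathode: Co³⁺/Co²⁺; anode: Hg₂²⁺/Hg. E°cell = +1.02 V, n = 2.
log K = nE°cell / 0.0592 = (2)(+1.02) / 0.0592 = 34.5.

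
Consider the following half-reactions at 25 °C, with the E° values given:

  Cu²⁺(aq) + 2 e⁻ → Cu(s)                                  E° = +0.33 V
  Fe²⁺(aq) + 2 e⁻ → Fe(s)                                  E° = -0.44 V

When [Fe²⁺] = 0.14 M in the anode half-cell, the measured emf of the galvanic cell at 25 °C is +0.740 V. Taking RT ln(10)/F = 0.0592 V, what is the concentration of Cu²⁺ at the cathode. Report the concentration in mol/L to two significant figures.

Cu²⁺/Cu is the cathode, Fe²⁺/Fe the anode: E°cell = +0.77 V, n = 2.
Overall reaction: Cu²⁺(aq) + Fe(s) → Cu(s) + Fe²⁺(aq); Q = [Fe²⁺]^1/[Cu²⁺]^1.
From E = E° − (0.0592/n) log Q: log Q = (E° − E)·n/0.0592 = (+0.77 − (+0.740))·2/0.0592 = 1.0135.
So 1·log[Cu²⁺] = 1·log(0.14) − log Q = -0.8539 − (1.0135) = -1.8674; [Cu²⁺] = 10^(-1.8674) ≈ 0.014 M.

0.014 M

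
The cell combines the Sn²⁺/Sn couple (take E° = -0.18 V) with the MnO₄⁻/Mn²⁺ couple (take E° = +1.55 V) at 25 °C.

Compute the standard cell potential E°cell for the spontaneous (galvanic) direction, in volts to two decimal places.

+1.73 V

The MnO₄⁻/Mn²⁺ couple has the higher reduction potential, so it is the cathode; Sn²⁺/Sn is oxidised at the anode.
E°cell = E°(cathode) − E°(anode) = (+1.55) − (-0.18) = +1.73 V.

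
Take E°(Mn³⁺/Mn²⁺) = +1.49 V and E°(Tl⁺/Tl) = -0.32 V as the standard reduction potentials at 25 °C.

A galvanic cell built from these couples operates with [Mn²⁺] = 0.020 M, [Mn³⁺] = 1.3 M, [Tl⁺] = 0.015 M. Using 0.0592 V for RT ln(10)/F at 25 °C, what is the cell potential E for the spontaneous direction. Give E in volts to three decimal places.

+2.025 V

Mn³⁺/Mn²⁺ is the cathode (higher E°), Tl⁺/Tl the anode: E°cell = +1.49 − (-0.32) = +1.81 V, n = 1.
Overall: Mn³⁺(aq) + Tl(s) → Mn²⁺(aq) + Tl⁺(aq)
Q = [Mn²⁺]·[Tl⁺] / ([Mn³⁺]); log Q = -3.637.
E = E° − (0.0592/n) log Q = +1.81 − (0.0592/1)(-3.637) = +2.025 V.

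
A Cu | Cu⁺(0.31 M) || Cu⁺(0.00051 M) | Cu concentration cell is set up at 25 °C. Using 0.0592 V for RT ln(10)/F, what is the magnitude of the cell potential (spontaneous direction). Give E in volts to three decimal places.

For a concentration cell E°cell = 0. The 0.31 M side is the cathode (reduction is favoured where [Cu⁺] is higher).
With n = 1, E = −(0.0592/1) log([Cu⁺]ₐₙ/[Cu⁺]꜀ₐₜ) = −(0.0592/1) log(0.00051/0.31) = −(0.0592/1)(-2.784) = +0.165 V.

+0.165 V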